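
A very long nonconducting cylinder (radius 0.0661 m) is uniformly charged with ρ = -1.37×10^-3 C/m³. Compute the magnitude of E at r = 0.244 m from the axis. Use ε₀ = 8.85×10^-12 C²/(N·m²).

|E| = 1.39e6 V/m

By cylindrical symmetry E is radial; use a coaxial Gaussian cylinder of radius 0.244 m and length L (r > 0.0661 m, full cross-section enclosed).
λ_enc = ρ·πR² = (-1.37×10^-3)π(0.0661)² = -1.881e-5 C/m.
Applying ∮E·dA = Q_enc/ε₀ with the end caps contributing no flux:
E = |λ_enc|/(2πε₀r) = (1.881×10^-5)/(2π·8.85×10^-12·0.244) = 1.39e6 N/C.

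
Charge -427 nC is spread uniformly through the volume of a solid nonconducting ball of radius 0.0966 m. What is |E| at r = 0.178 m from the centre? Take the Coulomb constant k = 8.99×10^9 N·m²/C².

|E| ≈ 1.21×10^5 N/C

Use a concentric Gaussian sphere at r = 0.178 m (r > R, so the entire charge is enclosed).
Q_enc = -427 nC = -4.27e-7 C.
Applying ∮E·dA = Q_enc/ε₀ with Φ = E(4πr²):
E = k|Q_enc|/r² = (8.99×10^9)(4.27×10^-7)/(0.178)² = 1.21e5 N/C.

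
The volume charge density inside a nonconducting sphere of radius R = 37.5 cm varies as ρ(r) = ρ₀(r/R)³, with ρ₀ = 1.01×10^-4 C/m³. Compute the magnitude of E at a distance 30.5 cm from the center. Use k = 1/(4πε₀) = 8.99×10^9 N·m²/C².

By spherical symmetry E is radial; choose a Gaussian sphere of radius r = 30.5 cm (r < R).
Integrate the density: Q_enc = 4π ∫₀^r ρ₀(r'/R)^3 r'² dr' = 4πρ₀ r^6/(6·R³) = 3.229e-6 C.
Applying ∮E·dA = Q_enc/ε₀ with Φ = E(4πr²):
E = k|Q_enc|/r² = (8.99×10^9)(3.229×10^-6)/(0.305)² = 3.12×10^5 N/C.

|E| = 3.12×10^5 N/C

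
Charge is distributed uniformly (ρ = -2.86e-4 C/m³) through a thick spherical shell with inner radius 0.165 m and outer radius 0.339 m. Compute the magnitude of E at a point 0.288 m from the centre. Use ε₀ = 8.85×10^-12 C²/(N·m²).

Symmetry ⇒ E = E(r) r̂. Gaussian sphere of radius r = 0.288 m (within the shell material, 0.165 m < r < 0.339 m).
Only the shell between 0.165 m and r is enclosed: Q_enc = ρ·(4π/3)(r³ − a³) = (-2.86×10^-4)·(4π/3)·((0.288)³ − (0.165)³) = -2.324e-5 C.
Applying ∮E·dA = Q_enc/ε₀ with Φ = E(4πr²):
E = |Q_enc|/(4πε₀r²) = (2.324e-5)/(4π·8.85×10^-12·(0.288)²) = 2.52e6 N/C.

|E| ≈ 2.52×10^6 N/C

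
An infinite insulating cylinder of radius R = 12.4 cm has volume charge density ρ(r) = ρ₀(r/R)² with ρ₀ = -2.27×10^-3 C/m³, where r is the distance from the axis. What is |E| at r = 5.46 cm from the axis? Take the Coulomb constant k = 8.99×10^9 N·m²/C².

Coaxial Gaussian cylinder, radius r = 5.46 cm, length L (r < R).
Integrating ρ over the cross-section to radius r: λ_enc = (2πρ₀/R²) ∫₀^r r'^3 dr' = 2πρ₀ r^4/(4·R²) = -2.061×10^-6 C/m.
Applying ∮E·dA = Q_enc/ε₀ with the end caps contributing no flux:
E = 2k|λ_enc|/r = 2(8.99×10^9)(2.061×10^-6)/(0.0546) = 6.79×10^5 N/C.

E = 6.79e5 N/C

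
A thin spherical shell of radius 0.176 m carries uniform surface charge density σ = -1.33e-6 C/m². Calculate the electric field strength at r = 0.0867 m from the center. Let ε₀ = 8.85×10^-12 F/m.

E = 0 (no enclosed charge)

Take a concentric spherical Gaussian surface of radius r = 0.0867 m (inside the shell, r < 0.176 m).
No charge lies within this surface, so Q_enc = 0 and Gauss's law gives E·4πr² = 0 ⇒ E = 0.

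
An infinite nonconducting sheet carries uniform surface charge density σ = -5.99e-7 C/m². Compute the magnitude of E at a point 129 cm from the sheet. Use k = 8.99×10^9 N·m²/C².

By planar symmetry E is perpendicular to the sheet and uniform; use a Gaussian pillbox with flat faces of area A on each side of the sheet.
Flux Φ = 2EA and Q_enc = σA, so 2EA = σA/ε₀ ⇒ E = |σ|/(2ε₀), independent of distance.
E = 2πk|σ| = 2π(8.99×10^9)(5.99×10^-7) = 3.38e4 N/C.

E ≈ 3.38e4 V/m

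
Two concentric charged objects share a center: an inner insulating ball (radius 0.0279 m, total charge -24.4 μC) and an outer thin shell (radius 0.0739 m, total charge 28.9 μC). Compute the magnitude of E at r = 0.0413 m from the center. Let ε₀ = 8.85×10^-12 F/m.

By spherical symmetry E is radial; choose a Gaussian sphere of radius r = 0.0413 m (between the bodies, 0.0279 m < r < 0.0739 m).
The shell at 0.0739 m lies outside the Gaussian surface, so Q_enc = -24.4 μC = -2.44×10^-5 C.
By Gauss's law, ∮E·dA = E·4πr² = Q_enc/ε₀.
E = |Q_enc|/(4πε₀r²) = (2.44×10^-5)/(4π·8.85×10^-12·(0.0413)²) = 1.29e8 N/C.

|E| = 1.29×10^8 N/C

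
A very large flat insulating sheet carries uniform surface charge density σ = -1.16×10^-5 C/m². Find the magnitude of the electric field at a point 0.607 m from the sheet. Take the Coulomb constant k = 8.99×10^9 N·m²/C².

The symmetry is planar: E is normal to the sheet and the same magnitude on both sides. Take a pillbox straddling the sheet with end-cap area A.
Only the two end caps contribute flux: Φ = 2EA. With Q_enc = σA, Gauss's law gives E = |σ|/(2ε₀).
E = 2πk|σ| = 2π(8.99×10^9)(1.16×10^-5) = 6.55e5 N/C.

|E| = 6.55×10^5 N/C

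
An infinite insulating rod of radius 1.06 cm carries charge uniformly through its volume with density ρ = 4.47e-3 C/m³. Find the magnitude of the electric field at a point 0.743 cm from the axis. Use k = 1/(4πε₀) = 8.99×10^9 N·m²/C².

Coaxial Gaussian cylinder, radius r = 0.743 cm, length L (r < R).
Charge inside radius r per length L is ρ·πr²·L, so λ_enc = ρπr² = 7.752×10^-7 C/m.
Applying ∮E·dA = Q_enc/ε₀ with the end caps contributing no flux:
E = 2k|λ_enc|/r = 2(8.99×10^9)(7.752×10^-7)/(0.00743) = 1.88×10^6 N/C.

|E| ≈ 1.88×10^6 N/C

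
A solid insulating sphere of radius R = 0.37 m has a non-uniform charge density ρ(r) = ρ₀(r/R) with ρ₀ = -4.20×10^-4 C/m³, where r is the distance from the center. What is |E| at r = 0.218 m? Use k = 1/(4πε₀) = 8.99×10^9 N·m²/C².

E = 1.52×10^6 N/C

Take a concentric spherical Gaussian surface of radius r = 0.218 m (r < R).
Q_enc = ∫₀^r ρ(r')·4πr'² dr' = (4πρ₀/R) ∫₀^r r'^3 dr' = 4πρ₀ r^4/(4·R) = -8.054×10^-6 C.
By Gauss's law, ∮E·dA = E·4πr² = Q_enc/ε₀.
E = k|Q_enc|/r² = (8.99×10^9)(8.054×10^-6)/(0.218)² = 1.52×10^6 N/C.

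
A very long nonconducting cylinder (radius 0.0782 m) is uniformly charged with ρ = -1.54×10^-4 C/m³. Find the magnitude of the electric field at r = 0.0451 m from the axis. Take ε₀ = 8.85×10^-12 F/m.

Coaxial Gaussian cylinder, radius r = 0.0451 m, length L (r < R).
Enclosed charge per unit length: λ_enc = ρ·πr² = (-1.54×10^-4)π(0.0451)² = -9.841×10^-7 C/m.
Applying ∮E·dA = Q_enc/ε₀ with the end caps contributing no flux:
E = |λ_enc|/(2πε₀r) = (9.841×10^-7)/(2π·8.85×10^-12·0.0451) = 3.92e5 N/C.

|E| = 3.92×10^5 V/m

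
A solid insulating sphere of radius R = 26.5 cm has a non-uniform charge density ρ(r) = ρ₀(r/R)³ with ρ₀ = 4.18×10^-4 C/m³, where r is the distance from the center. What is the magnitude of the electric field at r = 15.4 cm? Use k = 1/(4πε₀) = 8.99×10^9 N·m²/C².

|E| ≈ 2.38×10^5 V/m

Take a concentric spherical Gaussian surface of radius r = 15.4 cm (r < R).
Q_enc = ∫₀^r ρ(r')·4πr'² dr' = (4πρ₀/R³) ∫₀^r r'^5 dr' = 4πρ₀ r^6/(6·R³) = 6.275e-7 C.
By Gauss's law, ∮E·dA = E·4πr² = Q_enc/ε₀.
E = k|Q_enc|/r² = (8.99×10^9)(6.275e-7)/(0.154)² = 2.38×10^5 N/C.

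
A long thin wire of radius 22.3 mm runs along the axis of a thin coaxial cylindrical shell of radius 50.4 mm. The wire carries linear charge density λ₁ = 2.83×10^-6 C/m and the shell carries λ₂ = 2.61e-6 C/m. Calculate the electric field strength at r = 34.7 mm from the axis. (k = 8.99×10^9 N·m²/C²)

By cylindrical symmetry E is radial; use a coaxial Gaussian cylinder of radius 34.7 mm and length L (between the conductors, 22.3 mm < r < 50.4 mm).
Only the inner wire is enclosed; the outer shell contributes nothing inside itself. λ_enc = λ₁ = 2.83×10^-6 C/m.
Gauss's law: E·2πrL = λ_enc L/ε₀.
E = 2k|λ_enc|/r = 2(8.99×10^9)(2.83×10^-6)/(0.0347) = 1.47×10^6 N/C.

E ≈ 1.47×10^6 V/m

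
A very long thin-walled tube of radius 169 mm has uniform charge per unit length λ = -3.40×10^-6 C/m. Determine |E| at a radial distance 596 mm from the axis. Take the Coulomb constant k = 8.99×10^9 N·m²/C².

1.03e5 N/C

Choose a coaxial cylinder of radius r = 596 mm (arbitrary length L) as the Gaussian surface (r > 169 mm).
The full line charge is enclosed: λ_enc = -3.40e-6 C/m.
By Gauss's law (flux through the curved wall only), E·2πrL = λ_enc L/ε₀.
E = 2k|λ_enc|/r = 2(8.99×10^9)(3.40×10^-6)/(0.596) = 1.03×10^5 N/C.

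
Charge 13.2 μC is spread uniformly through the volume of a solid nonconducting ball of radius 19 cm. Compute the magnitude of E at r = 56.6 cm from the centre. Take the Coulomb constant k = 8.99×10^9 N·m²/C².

|E| = 3.70×10^5 N/C

Symmetry ⇒ E = E(r) r̂. Gaussian sphere of radius r = 56.6 cm (r > R, so the entire charge is enclosed).
Q_enc = 13.2 μC = 1.32e-5 C.
Since E is radial and uniform over the Gaussian sphere, Φ = E·4πr² = Q_enc/ε₀.
E = k|Q_enc|/r² = (8.99×10^9)(1.32e-5)/(0.566)² = 3.70e5 N/C.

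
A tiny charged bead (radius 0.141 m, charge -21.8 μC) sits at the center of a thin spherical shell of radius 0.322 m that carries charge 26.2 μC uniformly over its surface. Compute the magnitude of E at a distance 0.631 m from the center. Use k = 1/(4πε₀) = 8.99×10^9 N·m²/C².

Symmetry ⇒ E = E(r) r̂. Gaussian sphere of radius r = 0.631 m (r > 0.322 m, enclosing both).
Q_enc = (-21.8 μC) + (26.2 μC) = 4.40e-6 C.
Gauss's law: E·4πr² = Q_enc/ε₀.
E = k|Q_enc|/r² = (8.99×10^9)(4.40×10^-6)/(0.631)² = 9.93×10^4 N/C.

E ≈ 9.93e4 V/m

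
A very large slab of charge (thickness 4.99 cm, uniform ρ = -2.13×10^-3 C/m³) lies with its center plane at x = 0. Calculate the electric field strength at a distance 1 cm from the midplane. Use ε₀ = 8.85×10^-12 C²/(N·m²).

E ≈ 2.41×10^6 N/C

By symmetry E is perpendicular to the slab. A Gaussian pillbox from −1 cm to +1 cm (face area A) lies entirely within the slab.
Q_enc = ρ·(2x)·A and flux = 2EA, so 2EA = 2ρxA/ε₀ ⇒ E = |ρ|x/ε₀.
E = (2.13×10^-3)(0.01)/(8.85×10^-12) = 2.41×10^6 N/C.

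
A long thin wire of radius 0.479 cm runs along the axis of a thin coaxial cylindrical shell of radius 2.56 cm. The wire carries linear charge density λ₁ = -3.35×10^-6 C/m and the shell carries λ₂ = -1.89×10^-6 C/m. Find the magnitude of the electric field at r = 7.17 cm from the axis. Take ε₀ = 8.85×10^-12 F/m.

E = 1.31e6 N/C

By cylindrical symmetry E is radial; use a coaxial Gaussian cylinder of radius 7.17 cm and length L (r > 2.56 cm, enclosing both).
λ_enc = λ₁ + λ₂ = (-3.35e-6) + (-1.89×10^-6) = -5.24×10^-6 C/m.
Gauss's law: E·2πrL = λ_enc L/ε₀.
E = |λ_enc|/(2πε₀r) = (5.24×10^-6)/(2π·8.85×10^-12·0.0717) = 1.31×10^6 N/C.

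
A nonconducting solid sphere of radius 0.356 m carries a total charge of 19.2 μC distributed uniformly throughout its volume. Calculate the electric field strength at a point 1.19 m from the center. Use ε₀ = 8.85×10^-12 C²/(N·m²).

Symmetry ⇒ E = E(r) r̂. Gaussian sphere of radius r = 1.19 m (r > R, so the entire charge is enclosed).
Q_enc = 19.2 μC = 1.92×10^-5 C.
Applying ∮E·dA = Q_enc/ε₀ with Φ = E(4πr²):
E = |Q_enc|/(4πε₀r²) = (1.92e-5)/(4π·8.85×10^-12·(1.19)²) = 1.22e5 N/C.

E = 1.22e5 N/C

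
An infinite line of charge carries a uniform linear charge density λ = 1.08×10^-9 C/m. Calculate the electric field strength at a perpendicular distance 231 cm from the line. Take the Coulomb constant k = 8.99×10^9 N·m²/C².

Coaxial Gaussian cylinder, radius r = 231 cm, length L.
Q_enc = λL, so λ_enc = 1.08×10^-9 C/m.
By Gauss's law (flux through the curved wall only), E·2πrL = λ_enc L/ε₀.
E = 2k|λ_enc|/r = 2(8.99×10^9)(1.08×10^-9)/(2.31) = 8.41 N/C.

E ≈ 8.41 V/m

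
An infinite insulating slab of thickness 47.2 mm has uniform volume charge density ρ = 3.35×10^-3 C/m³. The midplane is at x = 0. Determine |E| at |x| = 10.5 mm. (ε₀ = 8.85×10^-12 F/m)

By symmetry E is perpendicular to the slab. A Gaussian pillbox from −10.5 mm to +10.5 mm (face area A) lies entirely within the slab.
Q_enc = ρ·(2x)·A and flux = 2EA, so 2EA = 2ρxA/ε₀ ⇒ E = |ρ|x/ε₀.
E = (3.35×10^-3)(0.0105)/(8.85×10^-12) = 3.97e6 N/C.

E ≈ 3.97e6 V/m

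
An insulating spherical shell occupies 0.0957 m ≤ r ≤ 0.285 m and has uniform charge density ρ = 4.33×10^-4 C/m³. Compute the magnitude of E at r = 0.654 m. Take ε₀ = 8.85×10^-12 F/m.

8.49e5 N/C

By spherical symmetry E is radial; choose a Gaussian sphere of radius r = 0.654 m (r > 0.285 m, enclosing the whole shell).
Q_enc = ρ·(4π/3)(b³ − a³) = (4.33e-4)·(4π/3)·((0.285)³ − (0.0957)³) = 4.04×10^-5 C.
Since E is radial and uniform over the Gaussian sphere, Φ = E·4πr² = Q_enc/ε₀.
E = |Q_enc|/(4πε₀r²) = (4.04×10^-5)/(4π·8.85×10^-12·(0.654)²) = 8.49×10^5 N/C.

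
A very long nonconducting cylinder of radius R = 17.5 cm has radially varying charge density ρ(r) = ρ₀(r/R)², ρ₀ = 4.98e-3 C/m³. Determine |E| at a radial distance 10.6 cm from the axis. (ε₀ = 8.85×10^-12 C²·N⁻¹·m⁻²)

E ≈ 5.47×10^6 V/m

By cylindrical symmetry E is radial; use a coaxial Gaussian cylinder of radius 10.6 cm and length L (r < R).
Integrating ρ over the cross-section to radius r: λ_enc = (2πρ₀/R²) ∫₀^r r'^3 dr' = 2πρ₀ r^4/(4·R²) = 3.225×10^-5 C/m.
Since E is radial and uniform over the curved surface, Φ = E·2πrL = Q_enc/ε₀ = λ_enc L/ε₀.
E = |λ_enc|/(2πε₀r) = (3.225×10^-5)/(2π·8.85×10^-12·0.106) = 5.47e6 N/C.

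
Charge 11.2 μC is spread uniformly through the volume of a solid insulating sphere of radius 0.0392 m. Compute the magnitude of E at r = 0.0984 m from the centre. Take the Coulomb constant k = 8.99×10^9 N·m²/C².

Take a concentric spherical Gaussian surface of radius r = 0.0984 m (r > R, so the entire charge is enclosed).
Q_enc = 11.2 μC = 1.12e-5 C.
Since E is radial and uniform over the Gaussian sphere, Φ = E·4πr² = Q_enc/ε₀.
E = k|Q_enc|/r² = (8.99×10^9)(1.12e-5)/(0.0984)² = 1.04e7 N/C.

E = 1.04×10^7 N/C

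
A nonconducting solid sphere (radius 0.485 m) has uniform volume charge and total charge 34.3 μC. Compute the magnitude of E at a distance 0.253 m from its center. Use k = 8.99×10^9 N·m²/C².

|E| ≈ 6.84×10^5 N/C

Symmetry ⇒ E = E(r) r̂. Gaussian sphere of radius r = 0.253 m (r < R).
For a uniform sphere the enclosed fraction is (r/R)³, so Q_enc = (34.3 μC)(0.253/0.485)³ = 4.869×10^-6 C.
Applying ∮E·dA = Q_enc/ε₀ with Φ = E(4πr²):
E = k|Q_enc|/r² = (8.99×10^9)(4.869×10^-6)/(0.253)² = 6.84×10^5 N/C.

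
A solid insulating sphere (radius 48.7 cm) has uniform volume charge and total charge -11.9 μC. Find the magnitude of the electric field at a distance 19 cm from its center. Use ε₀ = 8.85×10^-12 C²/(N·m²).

Use a concentric Gaussian sphere at r = 19 cm (r < R).
For a uniform sphere the enclosed fraction is (r/R)³, so Q_enc = (-11.9 μC)(0.19/0.487)³ = -7.067×10^-7 C.
Applying ∮E·dA = Q_enc/ε₀ with Φ = E(4πr²):
E = |Q_enc|/(4πε₀r²) = (7.067e-7)/(4π·8.85×10^-12·(0.19)²) = 1.76×10^5 N/C.

|E| = 1.76×10^5 V/m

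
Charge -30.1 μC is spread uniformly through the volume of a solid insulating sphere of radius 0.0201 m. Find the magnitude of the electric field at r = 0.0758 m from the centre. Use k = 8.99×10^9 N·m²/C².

E = 4.71×10^7 N/C

Symmetry ⇒ E = E(r) r̂. Gaussian sphere of radius r = 0.0758 m (r > R, so the entire charge is enclosed).
Q_enc = -30.1 μC = -3.01×10^-5 C.
Applying ∮E·dA = Q_enc/ε₀ with Φ = E(4πr²):
E = k|Q_enc|/r² = (8.99×10^9)(3.01×10^-5)/(0.0758)² = 4.71×10^7 N/C.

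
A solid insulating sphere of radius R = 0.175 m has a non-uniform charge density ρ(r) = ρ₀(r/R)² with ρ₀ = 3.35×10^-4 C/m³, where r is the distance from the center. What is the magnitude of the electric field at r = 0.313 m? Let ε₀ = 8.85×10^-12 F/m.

4.14×10^5 V/m

Take a concentric spherical Gaussian surface of radius r = 0.313 m (r > R, all charge enclosed).
Q_enc = 4π ∫₀^R ρ₀(r'/R)^2 r'² dr' = 4πρ₀R³/5 = 4.512e-6 C.
Since E is radial and uniform over the Gaussian sphere, Φ = E·4πr² = Q_enc/ε₀.
E = |Q_enc|/(4πε₀r²) = (4.512×10^-6)/(4π·8.85×10^-12·(0.313)²) = 4.14×10^5 N/C.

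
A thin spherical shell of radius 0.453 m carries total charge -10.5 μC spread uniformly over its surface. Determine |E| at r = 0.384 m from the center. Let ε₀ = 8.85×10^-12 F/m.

Symmetry ⇒ E = E(r) r̂. Gaussian sphere of radius r = 0.384 m (inside the shell, r < 0.453 m).
No charge lies within this surface, so Q_enc = 0 and Gauss's law gives E·4πr² = 0 ⇒ E = 0.

|E| = 0 V/m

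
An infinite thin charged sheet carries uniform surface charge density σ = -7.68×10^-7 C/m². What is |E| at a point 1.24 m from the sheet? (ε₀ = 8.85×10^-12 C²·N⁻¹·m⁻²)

Choose a cylindrical pillbox piercing the sheet, end faces (area A) parallel to it.
Only the two end caps contribute flux: Φ = 2EA. With Q_enc = σA, Gauss's law gives E = |σ|/(2ε₀).
E = |σ|/(2ε₀) = (7.68e-7)/(2·8.85×10^-12) = 4.34e4 N/C.

E ≈ 4.34×10^4 N/C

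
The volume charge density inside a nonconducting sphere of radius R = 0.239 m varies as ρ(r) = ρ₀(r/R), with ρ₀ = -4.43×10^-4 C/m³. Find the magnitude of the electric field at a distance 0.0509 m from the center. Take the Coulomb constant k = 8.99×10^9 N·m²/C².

|E| = 1.36×10^5 V/m

By spherical symmetry E is radial; choose a Gaussian sphere of radius r = 0.0509 m (r < R).
Integrate the density: Q_enc = 4π ∫₀^r ρ₀(r'/R)^1 r'² dr' = 4πρ₀ r^4/(4·R) = -3.909e-8 C.
Applying ∮E·dA = Q_enc/ε₀ with Φ = E(4πr²):
E = k|Q_enc|/r² = (8.99×10^9)(3.909×10^-8)/(0.0509)² = 1.36e5 N/C.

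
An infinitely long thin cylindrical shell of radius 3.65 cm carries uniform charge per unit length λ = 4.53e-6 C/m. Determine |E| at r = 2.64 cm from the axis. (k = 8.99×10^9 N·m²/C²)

|E| = 0 N/C

By cylindrical symmetry E is radial; use a coaxial Gaussian cylinder of radius 2.64 cm and length L (r < 3.65 cm, inside the shell).
All the surface charge lies outside this cylinder: Q_enc = 0, hence E = 0.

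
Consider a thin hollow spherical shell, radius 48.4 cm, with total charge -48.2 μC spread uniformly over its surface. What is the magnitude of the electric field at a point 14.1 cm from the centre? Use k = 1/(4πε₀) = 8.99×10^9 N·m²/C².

Use a concentric Gaussian sphere at r = 14.1 cm (inside the shell, r < 48.4 cm).
All the charge is outside the Gaussian surface: Q_enc = 0, hence E = 0 everywhere inside the shell.

E = 0 (no enclosed charge)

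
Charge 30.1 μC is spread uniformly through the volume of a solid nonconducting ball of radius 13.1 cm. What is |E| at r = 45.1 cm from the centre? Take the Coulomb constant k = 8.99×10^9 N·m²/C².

Take a concentric spherical Gaussian surface of radius r = 45.1 cm (r > R, so the entire charge is enclosed).
Q_enc = 30.1 μC = 3.01×10^-5 C.
Gauss's law: E·4πr² = Q_enc/ε₀.
E = k|Q_enc|/r² = (8.99×10^9)(3.01×10^-5)/(0.451)² = 1.33×10^6 N/C.

E = 1.33×10^6 N/C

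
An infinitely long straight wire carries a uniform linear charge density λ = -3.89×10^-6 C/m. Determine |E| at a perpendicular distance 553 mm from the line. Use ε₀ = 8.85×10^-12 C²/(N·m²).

Coaxial Gaussian cylinder, radius r = 553 mm, length L.
Q_enc = λL, so λ_enc = -3.89×10^-6 C/m.
Since E is radial and uniform over the curved surface, Φ = E·2πrL = Q_enc/ε₀ = λ_enc L/ε₀.
E = |λ_enc|/(2πε₀r) = (3.89e-6)/(2π·8.85×10^-12·0.553) = 1.27e5 N/C.

1.27×10^5 N/C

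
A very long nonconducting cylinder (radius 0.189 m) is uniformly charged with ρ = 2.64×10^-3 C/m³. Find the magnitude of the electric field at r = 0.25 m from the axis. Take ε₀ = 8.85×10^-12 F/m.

Coaxial Gaussian cylinder, radius r = 0.25 m, length L (r > 0.189 m, full cross-section enclosed).
λ_enc = ρ·πR² = (2.64e-3)π(0.189)² = 2.963×10^-4 C/m.
Since E is radial and uniform over the curved surface, Φ = E·2πrL = Q_enc/ε₀ = λ_enc L/ε₀.
E = |λ_enc|/(2πε₀r) = (2.963×10^-4)/(2π·8.85×10^-12·0.25) = 2.13e7 N/C.

E = 2.13×10^7 N/C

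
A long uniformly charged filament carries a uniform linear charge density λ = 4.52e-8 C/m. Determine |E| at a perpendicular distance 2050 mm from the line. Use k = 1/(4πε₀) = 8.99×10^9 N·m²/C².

Coaxial Gaussian cylinder, radius r = 2050 mm, length L.
Q_enc = λL, so λ_enc = 4.52×10^-8 C/m.
Gauss's law: E·2πrL = λ_enc L/ε₀.
E = 2k|λ_enc|/r = 2(8.99×10^9)(4.52×10^-8)/(2.05) = 396 N/C.

|E| ≈ 396 N/C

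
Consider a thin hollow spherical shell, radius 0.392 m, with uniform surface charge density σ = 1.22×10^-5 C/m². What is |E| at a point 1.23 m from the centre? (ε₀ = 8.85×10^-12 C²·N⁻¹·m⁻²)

Take a concentric spherical Gaussian surface of radius r = 1.23 m (r > 0.392 m).
The entire shell is enclosed: Q_enc = σ·4πR² = (1.22×10^-5)·4π·(0.392)² = 2.356×10^-5 C.
By Gauss's law, ∮E·dA = E·4πr² = Q_enc/ε₀.
E = |Q_enc|/(4πε₀r²) = (2.356×10^-5)/(4π·8.85×10^-12·(1.23)²) = 1.40×10^5 N/C.

|E| ≈ 1.40×10^5 N/C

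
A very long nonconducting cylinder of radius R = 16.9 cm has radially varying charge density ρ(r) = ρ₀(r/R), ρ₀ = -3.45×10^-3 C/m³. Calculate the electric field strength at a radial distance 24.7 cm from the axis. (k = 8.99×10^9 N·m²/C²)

E ≈ 1.50e7 V/m

Coaxial Gaussian cylinder, radius r = 24.7 cm, length L (r > R, full charge per length enclosed).
λ_enc = 2π ∫₀^R ρ₀(r'/R)^1 r' dr' = 2πρ₀R²/3 = -2.064×10^-4 C/m.
Applying ∮E·dA = Q_enc/ε₀ with the end caps contributing no flux:
E = 2k|λ_enc|/r = 2(8.99×10^9)(2.064×10^-4)/(0.247) = 1.50e7 N/C.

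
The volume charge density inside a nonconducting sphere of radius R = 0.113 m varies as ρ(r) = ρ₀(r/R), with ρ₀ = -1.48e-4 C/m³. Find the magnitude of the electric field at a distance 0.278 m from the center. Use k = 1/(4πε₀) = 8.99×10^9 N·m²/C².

E ≈ 7.80×10^4 V/m

Take a concentric spherical Gaussian surface of radius r = 0.278 m (r > R, all charge enclosed).
Q_enc = 4π ∫₀^R ρ₀(r'/R)^1 r'² dr' = 4πρ₀R³/4 = -6.709×10^-7 C.
By Gauss's law, ∮E·dA = E·4πr² = Q_enc/ε₀.
E = k|Q_enc|/r² = (8.99×10^9)(6.709e-7)/(0.278)² = 7.80e4 N/C.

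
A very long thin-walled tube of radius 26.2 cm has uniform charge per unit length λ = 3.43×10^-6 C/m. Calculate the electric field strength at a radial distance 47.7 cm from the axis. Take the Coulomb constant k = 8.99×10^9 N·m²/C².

By cylindrical symmetry E is radial; use a coaxial Gaussian cylinder of radius 47.7 cm and length L (r > 26.2 cm).
The full line charge is enclosed: λ_enc = 3.43e-6 C/m.
Gauss's law: E·2πrL = λ_enc L/ε₀.
E = 2k|λ_enc|/r = 2(8.99×10^9)(3.43×10^-6)/(0.477) = 1.29e5 N/C.

E ≈ 1.29e5 N/C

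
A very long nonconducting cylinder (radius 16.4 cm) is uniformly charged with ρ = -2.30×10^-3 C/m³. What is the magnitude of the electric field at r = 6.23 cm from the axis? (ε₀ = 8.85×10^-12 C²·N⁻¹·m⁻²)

|E| ≈ 8.10×10^6 N/C

Take a coaxial cylindrical Gaussian surface of radius r = 6.23 cm and length L (r < R).
Charge inside radius r per length L is ρ·πr²·L, so λ_enc = ρπr² = -2.804×10^-5 C/m.
Gauss's law: E·2πrL = λ_enc L/ε₀.
E = |λ_enc|/(2πε₀r) = (2.804×10^-5)/(2π·8.85×10^-12·0.0623) = 8.10×10^6 N/C.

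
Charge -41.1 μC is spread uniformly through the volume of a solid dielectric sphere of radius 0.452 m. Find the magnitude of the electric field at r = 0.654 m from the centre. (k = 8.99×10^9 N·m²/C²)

By spherical symmetry E is radial; choose a Gaussian sphere of radius r = 0.654 m (r > R, so the entire charge is enclosed).
Q_enc = -41.1 μC = -4.11×10^-5 C.
Gauss's law: E·4πr² = Q_enc/ε₀.
E = k|Q_enc|/r² = (8.99×10^9)(4.11×10^-5)/(0.654)² = 8.64e5 N/C.

E = 8.64×10^5 V/m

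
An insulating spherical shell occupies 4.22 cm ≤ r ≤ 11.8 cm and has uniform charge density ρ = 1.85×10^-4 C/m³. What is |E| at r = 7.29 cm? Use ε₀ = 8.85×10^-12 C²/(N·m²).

4.09e5 N/C

Symmetry ⇒ E = E(r) r̂. Gaussian sphere of radius r = 7.29 cm (within the shell material, 4.22 cm < r < 11.8 cm).
Enclosed charge is the volume from a to r: Q_enc = (4π/3)ρ(r³ − a³) = 2.42e-7 C.
Gauss's law: E·4πr² = Q_enc/ε₀.
E = |Q_enc|/(4πε₀r²) = (2.42e-7)/(4π·8.85×10^-12·(0.0729)²) = 4.09e5 N/C.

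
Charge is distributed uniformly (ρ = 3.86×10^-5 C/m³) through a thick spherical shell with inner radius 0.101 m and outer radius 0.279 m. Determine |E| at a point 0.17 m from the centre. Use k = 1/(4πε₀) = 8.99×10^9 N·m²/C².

Take a concentric spherical Gaussian surface of radius r = 0.17 m (within the shell material, 0.101 m < r < 0.279 m).
Only the shell between 0.101 m and r is enclosed: Q_enc = ρ·(4π/3)(r³ − a³) = (3.86×10^-5)·(4π/3)·((0.17)³ − (0.101)³) = 6.278e-7 C.
Gauss's law: E·4πr² = Q_enc/ε₀.
E = k|Q_enc|/r² = (8.99×10^9)(6.278×10^-7)/(0.17)² = 1.95e5 N/C.

|E| ≈ 1.95e5 N/C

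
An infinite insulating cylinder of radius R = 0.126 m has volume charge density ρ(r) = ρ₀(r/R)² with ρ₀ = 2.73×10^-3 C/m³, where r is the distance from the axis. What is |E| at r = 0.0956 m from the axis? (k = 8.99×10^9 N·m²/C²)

By cylindrical symmetry E is radial; use a coaxial Gaussian cylinder of radius 0.0956 m and length L (r < R).
λ_enc = ∫₀^r ρ(r')·2πr' dr' = (2πρ₀/R²)·r^4/4 = 2.256×10^-5 C/m.
Since E is radial and uniform over the curved surface, Φ = E·2πrL = Q_enc/ε₀ = λ_enc L/ε₀.
E = 2k|λ_enc|/r = 2(8.99×10^9)(2.256×10^-5)/(0.0956) = 4.24×10^6 N/C.

|E| ≈ 4.24e6 V/m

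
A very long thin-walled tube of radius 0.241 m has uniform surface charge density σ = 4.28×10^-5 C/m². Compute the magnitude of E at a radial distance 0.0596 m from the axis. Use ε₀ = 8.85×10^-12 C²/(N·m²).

By cylindrical symmetry E is radial; use a coaxial Gaussian cylinder of radius 0.0596 m and length L (r < 0.241 m, inside the shell).
No charge is enclosed, so Gauss's law gives E·2πrL = 0 ⇒ E = 0.

E = 0 (no enclosed charge)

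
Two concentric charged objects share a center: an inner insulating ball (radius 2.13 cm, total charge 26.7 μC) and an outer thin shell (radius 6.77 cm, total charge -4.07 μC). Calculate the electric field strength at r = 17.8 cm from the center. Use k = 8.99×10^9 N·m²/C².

Symmetry ⇒ E = E(r) r̂. Gaussian sphere of radius r = 17.8 cm (r > 6.77 cm, enclosing both).
Q_enc = (26.7 μC) + (-4.07 μC) = 2.263×10^-5 C.
Applying ∮E·dA = Q_enc/ε₀ with Φ = E(4πr²):
E = k|Q_enc|/r² = (8.99×10^9)(2.263×10^-5)/(0.178)² = 6.42×10^6 N/C.

|E| = 6.42×10^6 V/m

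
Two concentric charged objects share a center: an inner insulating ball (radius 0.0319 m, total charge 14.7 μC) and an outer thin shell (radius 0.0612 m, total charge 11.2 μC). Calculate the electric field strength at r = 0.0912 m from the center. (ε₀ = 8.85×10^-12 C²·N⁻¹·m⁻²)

Use a concentric Gaussian sphere at r = 0.0912 m (r > 0.0612 m, enclosing both).
Q_enc = (14.7 μC) + (11.2 μC) = 2.59×10^-5 C.
Since E is radial and uniform over the Gaussian sphere, Φ = E·4πr² = Q_enc/ε₀.
E = |Q_enc|/(4πε₀r²) = (2.59×10^-5)/(4π·8.85×10^-12·(0.0912)²) = 2.80e7 N/C.

|E| ≈ 2.80×10^7 N/C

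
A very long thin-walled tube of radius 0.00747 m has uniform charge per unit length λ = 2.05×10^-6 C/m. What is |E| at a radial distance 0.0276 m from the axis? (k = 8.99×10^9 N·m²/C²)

|E| ≈ 1.34×10^6 V/m

Take a coaxial cylindrical Gaussian surface of radius r = 0.0276 m and length L (r > 0.00747 m).
The full line charge is enclosed: λ_enc = 2.05e-6 C/m.
Applying ∮E·dA = Q_enc/ε₀ with the end caps contributing no flux:
E = 2k|λ_enc|/r = 2(8.99×10^9)(2.05×10^-6)/(0.0276) = 1.34×10^6 N/C.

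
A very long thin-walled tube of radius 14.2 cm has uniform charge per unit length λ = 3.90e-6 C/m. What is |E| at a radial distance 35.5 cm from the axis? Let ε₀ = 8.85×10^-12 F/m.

|E| = 1.98×10^5 V/m

Take a coaxial cylindrical Gaussian surface of radius r = 35.5 cm and length L (r > 14.2 cm).
The full line charge is enclosed: λ_enc = 3.90×10^-6 C/m.
Applying ∮E·dA = Q_enc/ε₀ with the end caps contributing no flux:
E = |λ_enc|/(2πε₀r) = (3.90e-6)/(2π·8.85×10^-12·0.355) = 1.98e5 N/C.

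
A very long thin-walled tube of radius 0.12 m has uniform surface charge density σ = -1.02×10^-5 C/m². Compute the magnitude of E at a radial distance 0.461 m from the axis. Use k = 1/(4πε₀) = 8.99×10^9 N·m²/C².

By cylindrical symmetry E is radial; use a coaxial Gaussian cylinder of radius 0.461 m and length L (r > 0.12 m).
The whole shell is enclosed: λ_enc = σ·2πR = (-1.02×10^-5)·2π·(0.12) = -7.691e-6 C/m.
By Gauss's law (flux through the curved wall only), E·2πrL = λ_enc L/ε₀.
E = 2k|λ_enc|/r = 2(8.99×10^9)(7.691e-6)/(0.461) = 3.00×10^5 N/C.

E ≈ 3.00×10^5 N/C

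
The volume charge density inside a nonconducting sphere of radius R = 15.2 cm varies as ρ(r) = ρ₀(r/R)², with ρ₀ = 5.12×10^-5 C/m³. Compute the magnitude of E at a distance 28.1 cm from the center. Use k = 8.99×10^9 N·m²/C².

E = 5.15×10^4 N/C

Symmetry ⇒ E = E(r) r̂. Gaussian sphere of radius r = 28.1 cm (r > R, all charge enclosed).
Q_enc = 4π ∫₀^R ρ₀(r'/R)^2 r'² dr' = 4πρ₀R³/5 = 4.519×10^-7 C.
Since E is radial and uniform over the Gaussian sphere, Φ = E·4πr² = Q_enc/ε₀.
E = k|Q_enc|/r² = (8.99×10^9)(4.519×10^-7)/(0.281)² = 5.15e4 N/C.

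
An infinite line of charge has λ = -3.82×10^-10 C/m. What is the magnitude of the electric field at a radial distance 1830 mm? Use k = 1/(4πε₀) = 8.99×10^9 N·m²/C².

By cylindrical symmetry E is radial; use a coaxial Gaussian cylinder of radius 1830 mm and length L.
Q_enc = λL, so λ_enc = -3.82×10^-10 C/m.
By Gauss's law (flux through the curved wall only), E·2πrL = λ_enc L/ε₀.
E = 2k|λ_enc|/r = 2(8.99×10^9)(3.82×10^-10)/(1.83) = 3.75 N/C.

3.75 N/C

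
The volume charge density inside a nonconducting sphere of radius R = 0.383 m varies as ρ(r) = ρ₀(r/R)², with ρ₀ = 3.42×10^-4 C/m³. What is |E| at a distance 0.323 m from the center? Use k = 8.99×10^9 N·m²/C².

Use a concentric Gaussian sphere at r = 0.323 m (r < R).
Integrate the density: Q_enc = 4π ∫₀^r ρ₀(r'/R)^2 r'² dr' = 4πρ₀ r^5/(5·R²) = 2.06e-5 C.
Applying ∮E·dA = Q_enc/ε₀ with Φ = E(4πr²):
E = k|Q_enc|/r² = (8.99×10^9)(2.06e-5)/(0.323)² = 1.78e6 N/C.

|E| ≈ 1.78×10^6 N/C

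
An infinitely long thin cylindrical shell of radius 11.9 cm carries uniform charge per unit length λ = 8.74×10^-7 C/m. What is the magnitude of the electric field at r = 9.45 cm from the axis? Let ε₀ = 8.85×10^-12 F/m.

Take a coaxial cylindrical Gaussian surface of radius r = 9.45 cm and length L (r < 11.9 cm, inside the shell).
No charge is enclosed, so Gauss's law gives E·2πrL = 0 ⇒ E = 0.

E = 0 (no enclosed charge)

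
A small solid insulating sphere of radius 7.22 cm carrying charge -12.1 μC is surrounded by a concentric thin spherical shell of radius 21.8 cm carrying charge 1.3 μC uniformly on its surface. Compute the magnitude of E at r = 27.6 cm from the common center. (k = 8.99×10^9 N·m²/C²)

Use a concentric Gaussian sphere at r = 27.6 cm (r > 21.8 cm, enclosing both).
Q_enc = (-12.1 μC) + (1.3 μC) = -1.08×10^-5 C.
Gauss's law: E·4πr² = Q_enc/ε₀.
E = k|Q_enc|/r² = (8.99×10^9)(1.08×10^-5)/(0.276)² = 1.27×10^6 N/C.

|E| ≈ 1.27×10^6 N/C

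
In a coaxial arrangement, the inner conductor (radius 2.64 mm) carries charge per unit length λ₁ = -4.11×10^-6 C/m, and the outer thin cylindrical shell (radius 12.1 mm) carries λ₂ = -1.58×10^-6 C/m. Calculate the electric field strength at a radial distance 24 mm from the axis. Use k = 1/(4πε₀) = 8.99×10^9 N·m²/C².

E ≈ 4.26×10^6 V/m

Take a coaxial cylindrical Gaussian surface of radius r = 24 mm and length L (r > 12.1 mm, enclosing both).
λ_enc = λ₁ + λ₂ = (-4.11×10^-6) + (-1.58e-6) = -5.69×10^-6 C/m.
Since E is radial and uniform over the curved surface, Φ = E·2πrL = Q_enc/ε₀ = λ_enc L/ε₀.
E = 2k|λ_enc|/r = 2(8.99×10^9)(5.69×10^-6)/(0.024) = 4.26×10^6 N/C.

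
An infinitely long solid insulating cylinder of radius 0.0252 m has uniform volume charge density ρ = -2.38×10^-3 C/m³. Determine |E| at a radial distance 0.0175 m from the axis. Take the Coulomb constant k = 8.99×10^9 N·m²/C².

Take a coaxial cylindrical Gaussian surface of radius r = 0.0175 m and length L (r < R).
Enclosed charge per unit length: λ_enc = ρ·πr² = (-2.38e-3)π(0.0175)² = -2.29×10^-6 C/m.
Applying ∮E·dA = Q_enc/ε₀ with the end caps contributing no flux:
E = 2k|λ_enc|/r = 2(8.99×10^9)(2.29×10^-6)/(0.0175) = 2.35e6 N/C.

E = 2.35×10^6 N/C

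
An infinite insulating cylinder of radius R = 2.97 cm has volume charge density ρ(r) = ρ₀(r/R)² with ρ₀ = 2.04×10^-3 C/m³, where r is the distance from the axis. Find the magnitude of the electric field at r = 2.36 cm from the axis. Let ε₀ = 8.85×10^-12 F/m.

8.59×10^5 N/C

Coaxial Gaussian cylinder, radius r = 2.36 cm, length L (r < R).
Integrating ρ over the cross-section to radius r: λ_enc = (2πρ₀/R²) ∫₀^r r'^3 dr' = 2πρ₀ r^4/(4·R²) = 1.127×10^-6 C/m.
Gauss's law: E·2πrL = λ_enc L/ε₀.
E = |λ_enc|/(2πε₀r) = (1.127×10^-6)/(2π·8.85×10^-12·0.0236) = 8.59×10^5 N/C.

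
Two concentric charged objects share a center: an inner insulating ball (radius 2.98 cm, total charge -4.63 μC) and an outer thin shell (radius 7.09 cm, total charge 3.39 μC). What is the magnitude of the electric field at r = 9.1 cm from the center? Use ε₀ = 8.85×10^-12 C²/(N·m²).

E = 1.35×10^6 V/m

Take a concentric spherical Gaussian surface of radius r = 9.1 cm (r > 7.09 cm, enclosing both).
Q_enc = (-4.63 μC) + (3.39 μC) = -1.24×10^-6 C.
Applying ∮E·dA = Q_enc/ε₀ with Φ = E(4πr²):
E = |Q_enc|/(4πε₀r²) = (1.24×10^-6)/(4π·8.85×10^-12·(0.091)²) = 1.35e6 N/C.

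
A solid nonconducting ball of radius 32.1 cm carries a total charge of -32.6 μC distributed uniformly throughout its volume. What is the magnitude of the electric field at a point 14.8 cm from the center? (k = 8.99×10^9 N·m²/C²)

1.31×10^6 V/m

By spherical symmetry E is radial; choose a Gaussian sphere of radius r = 14.8 cm (r < R).
Only the charge within r is enclosed: Q_enc = Q·(r/R)³ = (-32.6 μC)·(14.8 cm/32.1 cm)³ = -3.195×10^-6 C.
By Gauss's law, ∮E·dA = E·4πr² = Q_enc/ε₀.
E = k|Q_enc|/r² = (8.99×10^9)(3.195×10^-6)/(0.148)² = 1.31e6 N/C.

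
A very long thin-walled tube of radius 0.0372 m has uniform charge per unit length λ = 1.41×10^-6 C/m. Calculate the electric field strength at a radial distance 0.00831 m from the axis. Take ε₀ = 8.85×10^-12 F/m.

|E| = 0 V/m

Choose a coaxial cylinder of radius r = 0.00831 m (arbitrary length L) as the Gaussian surface (r < 0.0372 m, inside the shell).
No charge is enclosed, so Gauss's law gives E·2πrL = 0 ⇒ E = 0.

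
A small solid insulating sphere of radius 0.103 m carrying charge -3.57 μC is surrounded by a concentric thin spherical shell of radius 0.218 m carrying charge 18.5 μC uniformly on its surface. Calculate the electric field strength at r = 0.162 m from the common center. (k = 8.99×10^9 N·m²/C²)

|E| ≈ 1.22e6 N/C

Take a concentric spherical Gaussian surface of radius r = 0.162 m (between the bodies, 0.103 m < r < 0.218 m).
Only the inner charge is enclosed; the outer shell contributes nothing inside itself. Q_enc = -3.57 μC = -3.57×10^-6 C.
By Gauss's law, ∮E·dA = E·4πr² = Q_enc/ε₀.
E = k|Q_enc|/r² = (8.99×10^9)(3.57×10^-6)/(0.162)² = 1.22×10^6 N/C.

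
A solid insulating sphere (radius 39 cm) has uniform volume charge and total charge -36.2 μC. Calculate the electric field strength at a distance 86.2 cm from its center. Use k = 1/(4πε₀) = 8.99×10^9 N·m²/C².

4.38×10^5 N/C

By spherical symmetry E is radial; choose a Gaussian sphere of radius r = 86.2 cm (r > R, so the entire charge is enclosed).
Q_enc = -36.2 μC = -3.62×10^-5 C.
Applying ∮E·dA = Q_enc/ε₀ with Φ = E(4πr²):
E = k|Q_enc|/r² = (8.99×10^9)(3.62×10^-5)/(0.862)² = 4.38e5 N/C.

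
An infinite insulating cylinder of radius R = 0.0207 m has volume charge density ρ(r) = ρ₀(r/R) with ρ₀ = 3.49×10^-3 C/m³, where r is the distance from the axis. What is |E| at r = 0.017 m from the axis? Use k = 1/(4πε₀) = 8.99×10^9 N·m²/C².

Choose a coaxial cylinder of radius r = 0.017 m (arbitrary length L) as the Gaussian surface (r < R).
λ_enc = ∫₀^r ρ(r')·2πr' dr' = (2πρ₀/R)·r^3/3 = 1.735×10^-6 C/m.
Applying ∮E·dA = Q_enc/ε₀ with the end caps contributing no flux:
E = 2k|λ_enc|/r = 2(8.99×10^9)(1.735×10^-6)/(0.017) = 1.83×10^6 N/C.

1.83×10^6 V/m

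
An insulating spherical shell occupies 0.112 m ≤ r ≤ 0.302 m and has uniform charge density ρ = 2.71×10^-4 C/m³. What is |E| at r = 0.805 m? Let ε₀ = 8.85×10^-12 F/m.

Use a concentric Gaussian sphere at r = 0.805 m (r > 0.302 m, enclosing the whole shell).
Q_enc = ρ·(4π/3)(b³ − a³) = (2.71e-4)·(4π/3)·((0.302)³ − (0.112)³) = 2.967×10^-5 C.
By Gauss's law, ∮E·dA = E·4πr² = Q_enc/ε₀.
E = |Q_enc|/(4πε₀r²) = (2.967×10^-5)/(4π·8.85×10^-12·(0.805)²) = 4.12×10^5 N/C.

|E| = 4.12×10^5 V/m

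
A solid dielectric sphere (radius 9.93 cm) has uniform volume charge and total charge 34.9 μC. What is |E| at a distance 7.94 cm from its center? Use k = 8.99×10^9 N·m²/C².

Symmetry ⇒ E = E(r) r̂. Gaussian sphere of radius r = 7.94 cm (r < R).
Only the charge within r is enclosed: Q_enc = Q·(r/R)³ = (34.9 μC)·(7.94 cm/9.93 cm)³ = 1.784e-5 C.
Gauss's law: E·4πr² = Q_enc/ε₀.
E = k|Q_enc|/r² = (8.99×10^9)(1.784×10^-5)/(0.0794)² = 2.54e7 N/C.

E = 2.54e7 N/C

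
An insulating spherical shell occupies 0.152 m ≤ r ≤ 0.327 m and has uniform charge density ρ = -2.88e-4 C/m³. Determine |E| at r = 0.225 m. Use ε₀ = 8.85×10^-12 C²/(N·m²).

Use a concentric Gaussian sphere at r = 0.225 m (within the shell material, 0.152 m < r < 0.327 m).
Only the shell between 0.152 m and r is enclosed: Q_enc = ρ·(4π/3)(r³ − a³) = (-2.88×10^-4)·(4π/3)·((0.225)³ − (0.152)³) = -9.505×10^-6 C.
Applying ∮E·dA = Q_enc/ε₀ with Φ = E(4πr²):
E = |Q_enc|/(4πε₀r²) = (9.505×10^-6)/(4π·8.85×10^-12·(0.225)²) = 1.69×10^6 N/C.

1.69e6 N/C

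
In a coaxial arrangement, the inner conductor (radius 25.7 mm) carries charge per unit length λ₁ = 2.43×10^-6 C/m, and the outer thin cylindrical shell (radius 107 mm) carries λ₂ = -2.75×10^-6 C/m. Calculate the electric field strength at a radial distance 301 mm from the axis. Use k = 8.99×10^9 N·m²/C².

E = 1.91×10^4 V/m

Take a coaxial cylindrical Gaussian surface of radius r = 301 mm and length L (r > 107 mm, enclosing both).
λ_enc = λ₁ + λ₂ = (2.43×10^-6) + (-2.75×10^-6) = -3.20×10^-7 C/m.
By Gauss's law (flux through the curved wall only), E·2πrL = λ_enc L/ε₀.
E = 2k|λ_enc|/r = 2(8.99×10^9)(3.20×10^-7)/(0.301) = 1.91e4 N/C.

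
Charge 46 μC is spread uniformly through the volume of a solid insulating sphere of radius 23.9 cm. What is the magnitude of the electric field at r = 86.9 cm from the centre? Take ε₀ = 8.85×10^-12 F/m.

Take a concentric spherical Gaussian surface of radius r = 86.9 cm (r > R, so the entire charge is enclosed).
Q_enc = 46 μC = 4.60×10^-5 C.
By Gauss's law, ∮E·dA = E·4πr² = Q_enc/ε₀.
E = |Q_enc|/(4πε₀r²) = (4.60×10^-5)/(4π·8.85×10^-12·(0.869)²) = 5.48×10^5 N/C.

|E| = 5.48e5 N/C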